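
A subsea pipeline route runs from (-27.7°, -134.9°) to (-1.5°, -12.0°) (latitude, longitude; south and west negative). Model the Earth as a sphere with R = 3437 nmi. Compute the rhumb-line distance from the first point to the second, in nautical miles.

7236 nmi

Rhumb course C = atan2(Δλ, Δψ) with Δψ = ln[tan(π/4+φ₂/2)/tan(π/4+φ₁/2)] = +0.4773, Δλ = +2.1450 → C = 77.46°
d = R·|Δφ| / |cos C| = 3437·0.45728 / 0.21720 = 7236 nmi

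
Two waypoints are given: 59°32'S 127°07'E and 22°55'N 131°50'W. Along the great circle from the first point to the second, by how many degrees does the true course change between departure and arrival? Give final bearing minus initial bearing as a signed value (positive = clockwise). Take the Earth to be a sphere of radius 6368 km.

-53.8°

At departure: θ₁ = atan2(sin Δλ cos φ₂, cos φ₁ sin φ₂ − sin φ₁ cos φ₂ cos Δλ) = 87.13°
At arrival: θ₂ = atan2(sin Δλ cos φ₁, −cos φ₂ sin φ₁ + sin φ₂ cos φ₁ cos Δλ) = 33.35°
Δθ = θ₂ − θ₁ = -53.8°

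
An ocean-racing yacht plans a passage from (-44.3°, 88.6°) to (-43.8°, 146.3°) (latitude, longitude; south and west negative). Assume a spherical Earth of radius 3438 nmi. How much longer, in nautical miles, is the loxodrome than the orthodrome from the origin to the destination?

Great circle: cos σ = sin φ₁ sin φ₂ + cos φ₁ cos φ₂ cos Δλ,  σ = 0.7084 rad → d_gc = 2435.4 nmi
Rhumb line: Δψ = +0.0121, q = Δφ/Δψ = 0.7187, d_rh = R√(Δφ²+q²Δλ²) = 2488.6 nmi
Excess = 2488.6 − 2435.4 = 53.2 ≈ 53 nmi

53 nmi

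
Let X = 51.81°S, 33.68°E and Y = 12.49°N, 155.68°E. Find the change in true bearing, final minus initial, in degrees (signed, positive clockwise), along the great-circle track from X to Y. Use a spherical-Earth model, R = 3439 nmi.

-71.3°

At departure: θ₁ = atan2(sin Δλ cos φ₂, cos φ₁ sin φ₂ − sin φ₁ cos φ₂ cos Δλ) = 108.24°
At arrival: θ₂ = atan2(sin Δλ cos φ₁, −cos φ₂ sin φ₁ + sin φ₂ cos φ₁ cos Δλ) = 36.97°
Δθ = θ₂ − θ₁ = -71.3°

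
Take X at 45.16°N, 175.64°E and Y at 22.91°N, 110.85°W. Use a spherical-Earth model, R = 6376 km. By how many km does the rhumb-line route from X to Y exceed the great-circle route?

175 km

Great circle: cos σ = sin φ₁ sin φ₂ + cos φ₁ cos φ₂ cos Δλ,  σ = 1.0924 rad → d_gc = 6964.9 km
Rhumb line: Δψ = -0.4744, q = Δφ/Δψ = 0.8186, d_rh = R√(Δφ²+q²Δλ²) = 7139.8 km
Excess = 7139.8 − 6964.9 = 174.9 ≈ 175 km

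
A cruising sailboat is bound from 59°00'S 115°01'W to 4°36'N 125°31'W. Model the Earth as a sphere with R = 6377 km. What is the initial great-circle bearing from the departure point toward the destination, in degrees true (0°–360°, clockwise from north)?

N = sin Δλ·cos φ₂ = -0.1816;  D = cos φ₁ sin φ₂ − sin φ₁ cos φ₂ cos Δλ = +0.8814
initial course = atan2(N, D) = 348.35°

348.4°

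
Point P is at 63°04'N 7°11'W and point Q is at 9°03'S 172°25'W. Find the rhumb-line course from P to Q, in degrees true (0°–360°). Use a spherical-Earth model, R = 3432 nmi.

Meridional parts: M(φ₁)=+1.4294, M(φ₂)=-0.1586 → ΔM = -1.5880;  Δλ = -2.8839 rad
tan C = Δλ / ΔM = +1.8161 → C = 241.16°

241.2°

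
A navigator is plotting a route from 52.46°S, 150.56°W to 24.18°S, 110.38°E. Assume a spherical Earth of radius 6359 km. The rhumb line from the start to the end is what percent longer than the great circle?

Great circle: σ = 1.3313 rad → d_gc = Rσ = 8465.4 km
Rhumb: Δφ = +0.4936, Δλ = -1.7289, Δψ = +0.6441, q = Δφ/Δψ = 0.7663 → d_rh = R√(Δφ²+q²Δλ²) = 8990.2 km
Excess = (8990.2 − 8465.4) / 8465.4 = 524.8 / 8465.4 = 6.20% ≈ 6.2%

6.2%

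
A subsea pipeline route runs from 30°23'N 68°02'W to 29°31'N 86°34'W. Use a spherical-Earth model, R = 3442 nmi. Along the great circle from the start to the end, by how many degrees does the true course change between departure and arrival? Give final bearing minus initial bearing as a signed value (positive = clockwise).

Initial bearing θ₁ = atan2(sin Δλ cos φ₂, cos φ₁ sin φ₂ − sin φ₁ cos φ₂ cos Δλ) = 271.59°
Final bearing θ₂ = (initial bearing from the destination back to the start) + 180° = 262.28°
Δθ = θ₂ − θ₁ = -9.3°

-9.3°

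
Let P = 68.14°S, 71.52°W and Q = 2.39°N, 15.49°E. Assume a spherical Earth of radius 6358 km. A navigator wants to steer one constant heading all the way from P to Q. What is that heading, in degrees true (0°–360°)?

Meridional parts: M(φ₁)=-1.6445, M(φ₂)=+0.0417 → ΔM = +1.6862;  Δλ = +1.5186 rad
tan C = Δλ / ΔM = +0.9006 → C = 42.01°

42.0°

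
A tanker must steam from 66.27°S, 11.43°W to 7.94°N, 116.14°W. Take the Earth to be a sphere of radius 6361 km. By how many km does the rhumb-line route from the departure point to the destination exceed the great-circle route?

647 km

Great circle: cos σ = sin φ₁ sin φ₂ + cos φ₁ cos φ₂ cos Δλ,  σ = 1.8005 rad → d_gc = 11452.8 km
Rhumb line: Δψ = +1.6992, q = Δφ/Δψ = 0.7622, d_rh = R√(Δφ²+q²Δλ²) = 12099.4 km
Excess = 12099.4 − 11452.8 = 646.6 ≈ 647 km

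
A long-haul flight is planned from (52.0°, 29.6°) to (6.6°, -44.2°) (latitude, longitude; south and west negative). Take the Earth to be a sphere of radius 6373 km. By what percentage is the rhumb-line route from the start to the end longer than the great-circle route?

2.1%

Great circle: σ = 1.3065 rad → d_gc = Rσ = 8326.5 km
Rhumb: Δφ = -0.7924, Δλ = -1.2881, Δψ = -0.9507, q = Δφ/Δψ = 0.8335 → d_rh = R√(Δφ²+q²Δλ²) = 8503.5 km
Excess = (8503.5 − 8326.5) / 8326.5 = 177.0 / 8326.5 = 2.13% ≈ 2.1%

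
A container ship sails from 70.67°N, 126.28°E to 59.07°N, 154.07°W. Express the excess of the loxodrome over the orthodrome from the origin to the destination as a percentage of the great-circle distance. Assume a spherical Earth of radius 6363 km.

7.1%

Great circle: σ = 0.5735 rad → d_gc = Rσ = 3649.2 km
Rhumb: Δφ = -0.2025, Δλ = +1.3902, Δψ = -0.4852, q = Δφ/Δψ = 0.4172 → d_rh = R√(Δφ²+q²Δλ²) = 3909.1 km
Excess = (3909.1 − 3649.2) / 3649.2 = 259.9 / 3649.2 = 7.12% ≈ 7.1%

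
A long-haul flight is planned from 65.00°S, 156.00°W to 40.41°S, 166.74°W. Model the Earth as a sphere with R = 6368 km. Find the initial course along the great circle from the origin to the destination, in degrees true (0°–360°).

340.6°

θ = atan2( sin Δλ·cos φ₂ ,  cos φ₁ sin φ₂ − sin φ₁ cos φ₂ cos Δλ )
  = atan2(-0.1419, +0.4040) = 340.65°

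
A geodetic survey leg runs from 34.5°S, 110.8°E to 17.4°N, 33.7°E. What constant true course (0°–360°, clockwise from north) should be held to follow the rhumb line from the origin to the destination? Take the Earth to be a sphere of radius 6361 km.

305.2°

Δψ = ln[tan(π/4+φ₂/2)/tan(π/4+φ₁/2)] = +0.9507
Δλ = -1.3456 rad (taken the short way round)
course = atan2(Δλ, Δψ) = 305.24°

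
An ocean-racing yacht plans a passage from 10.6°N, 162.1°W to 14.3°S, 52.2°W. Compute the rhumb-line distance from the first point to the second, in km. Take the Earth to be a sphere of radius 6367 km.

12422 km

Rhumb course C = atan2(Δλ, Δψ) with Δψ = ln[tan(π/4+φ₂/2)/tan(π/4+φ₁/2)] = -0.4383, Δλ = +1.9181 → C = 102.87°
d = R·|Δφ| / |cos C| = 6367·0.43459 / 0.22276 = 12422 km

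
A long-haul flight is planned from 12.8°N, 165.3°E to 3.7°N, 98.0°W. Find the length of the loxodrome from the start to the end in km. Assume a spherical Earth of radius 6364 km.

10666 km

Δψ = ln[tan(π/4+φ₂/2)/tan(π/4+φ₁/2)] = -0.1607;  Δφ = -0.1588 rad,  Δλ = +1.6877 rad
q = Δφ/Δψ = 0.9886
d = R·√(Δφ² + q²Δλ²) = 6364·1.67598 = 10666 km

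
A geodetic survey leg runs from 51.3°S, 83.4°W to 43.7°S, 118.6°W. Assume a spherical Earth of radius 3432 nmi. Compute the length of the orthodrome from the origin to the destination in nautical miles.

1479 nmi

cos σ = sin φ₁ sin φ₂ + cos φ₁ cos φ₂ cos Δλ
      = sin(-51.30°)sin(-43.70°) + cos(-51.30°)cos(-43.70°)cos(-35.20°) = 0.9086
σ = 24.693° → d = Rσ = 3432·0.43097 = 1479 nmi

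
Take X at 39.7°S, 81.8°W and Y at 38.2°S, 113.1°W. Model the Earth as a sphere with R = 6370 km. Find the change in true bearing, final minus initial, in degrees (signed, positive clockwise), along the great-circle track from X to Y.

+20.0°

At departure: θ₁ = atan2(sin Δλ cos φ₂, cos φ₁ sin φ₂ − sin φ₁ cos φ₂ cos Δλ) = 263.45°
At arrival: θ₂ = atan2(sin Δλ cos φ₁, −cos φ₂ sin φ₁ + sin φ₂ cos φ₁ cos Δλ) = 283.43°
Δθ = θ₂ − θ₁ = +20.0°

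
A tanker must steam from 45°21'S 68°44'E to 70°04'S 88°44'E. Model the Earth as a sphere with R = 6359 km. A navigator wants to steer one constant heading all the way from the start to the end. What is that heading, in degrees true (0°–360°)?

157.6°

Meridional parts: M(φ₁)=-0.8900, M(φ₂)=-1.7388 → ΔM = -0.8488;  Δλ = +0.3491 rad
tan C = Δλ / ΔM = -0.4113 → C = 157.64°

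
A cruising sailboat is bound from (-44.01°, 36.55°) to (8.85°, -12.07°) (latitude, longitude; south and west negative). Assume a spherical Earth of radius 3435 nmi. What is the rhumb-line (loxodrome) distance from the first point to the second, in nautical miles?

Δψ = ln[tan(π/4+φ₂/2)/tan(π/4+φ₁/2)] = +1.0122;  Δφ = +0.9226 rad,  Δλ = -0.8486 rad
q = Δφ/Δψ = 0.9114
d = R·√(Δφ² + q²Δλ²) = 3435·1.20389 = 4135 nmi

4135 nmi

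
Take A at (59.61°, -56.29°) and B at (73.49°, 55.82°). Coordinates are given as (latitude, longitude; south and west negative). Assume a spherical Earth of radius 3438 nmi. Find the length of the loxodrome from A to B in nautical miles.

Rhumb course C = atan2(Δλ, Δψ) with Δψ = ln[tan(π/4+φ₂/2)/tan(π/4+φ₁/2)] = +0.6270, Δλ = +1.9567 → C = 72.23°
d = R·|Δφ| / |cos C| = 3438·0.24225 / 0.30517 = 2729 nmi

2729 nmi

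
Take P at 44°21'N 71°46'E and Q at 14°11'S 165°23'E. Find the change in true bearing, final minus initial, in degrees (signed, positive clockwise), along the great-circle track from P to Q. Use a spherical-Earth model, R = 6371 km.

Initial bearing θ₁ = atan2(sin Δλ cos φ₂, cos φ₁ sin φ₂ − sin φ₁ cos φ₂ cos Δλ) = 97.80°
Final bearing θ₂ = (initial bearing from the destination back to the start) + 180° = 133.05°
Δθ = θ₂ − θ₁ = +35.3°

+35.3°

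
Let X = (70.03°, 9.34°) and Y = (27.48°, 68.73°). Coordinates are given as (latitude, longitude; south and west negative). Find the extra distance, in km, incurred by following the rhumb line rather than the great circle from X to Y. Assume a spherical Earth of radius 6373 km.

168 km

Great circle: cos σ = sin φ₁ sin φ₂ + cos φ₁ cos φ₂ cos Δλ,  σ = 0.9422 rad → d_gc = 6004.9 km
Rhumb line: Δψ = -1.2378, q = Δφ/Δψ = 0.6000, d_rh = R√(Δφ²+q²Δλ²) = 6173.1 km
Excess = 6173.1 − 6004.9 = 168.2 ≈ 168 km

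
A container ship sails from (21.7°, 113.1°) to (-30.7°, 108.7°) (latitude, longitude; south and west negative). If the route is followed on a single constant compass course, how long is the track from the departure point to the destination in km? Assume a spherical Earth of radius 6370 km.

Rhumb course C = atan2(Δλ, Δψ) with Δψ = ln[tan(π/4+φ₂/2)/tan(π/4+φ₁/2)] = -0.9516, Δλ = -0.0768 → C = 184.61°
d = R·|Δφ| / |cos C| = 6370·0.91455 / 0.99676 = 5845 km

5845 km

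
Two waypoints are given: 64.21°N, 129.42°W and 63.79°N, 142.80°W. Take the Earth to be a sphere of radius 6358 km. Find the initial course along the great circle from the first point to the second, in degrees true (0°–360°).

θ = atan2( sin Δλ·cos φ₂ ,  cos φ₁ sin φ₂ − sin φ₁ cos φ₂ cos Δλ )
  = atan2(-0.1022, +0.0035) = 271.94°

271.9°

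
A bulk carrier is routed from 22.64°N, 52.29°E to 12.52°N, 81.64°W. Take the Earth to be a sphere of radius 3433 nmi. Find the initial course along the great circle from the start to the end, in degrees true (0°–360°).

N = sin Δλ·cos φ₂ = -0.7031;  D = cos φ₁ sin φ₂ − sin φ₁ cos φ₂ cos Δλ = +0.4608
initial course = atan2(N, D) = 303.24°

303.2°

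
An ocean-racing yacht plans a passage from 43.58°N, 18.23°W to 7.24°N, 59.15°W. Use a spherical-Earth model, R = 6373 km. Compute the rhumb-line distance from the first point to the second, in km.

5693 km

Rhumb course C = atan2(Δλ, Δψ) with Δψ = ln[tan(π/4+φ₂/2)/tan(π/4+φ₁/2)] = -0.7200, Δλ = -0.7142 → C = 224.77°
d = R·|Δφ| / |cos C| = 6373·0.63425 / 0.70999 = 5693 km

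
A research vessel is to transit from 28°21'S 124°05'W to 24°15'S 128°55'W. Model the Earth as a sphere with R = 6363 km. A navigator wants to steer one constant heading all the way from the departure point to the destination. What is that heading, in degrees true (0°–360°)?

313.4°

Meridional parts: M(φ₁)=-0.5163, M(φ₂)=-0.4365 → ΔM = +0.0798;  Δλ = -0.0844 rad
tan C = Δλ / ΔM = -1.0565 → C = 313.43°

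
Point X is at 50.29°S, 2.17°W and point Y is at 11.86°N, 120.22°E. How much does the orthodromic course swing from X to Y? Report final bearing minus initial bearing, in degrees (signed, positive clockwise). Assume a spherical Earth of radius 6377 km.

-69.9°

Initial bearing θ₁ = atan2(sin Δλ cos φ₂, cos φ₁ sin φ₂ − sin φ₁ cos φ₂ cos Δλ) = 108.22°
Final bearing θ₂ = (initial bearing from the destination back to the start) + 180° = 38.32°
Δθ = θ₂ − θ₁ = -69.9°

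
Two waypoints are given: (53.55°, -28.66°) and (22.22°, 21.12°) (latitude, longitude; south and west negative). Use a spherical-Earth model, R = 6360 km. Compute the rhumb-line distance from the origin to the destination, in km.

5482 km

Δψ = ln[tan(π/4+φ₂/2)/tan(π/4+φ₁/2)] = -0.7130;  Δφ = -0.5468 rad,  Δλ = +0.8688 rad
q = Δφ/Δψ = 0.7669
d = R·√(Δφ² + q²Δλ²) = 6360·0.86198 = 5482 km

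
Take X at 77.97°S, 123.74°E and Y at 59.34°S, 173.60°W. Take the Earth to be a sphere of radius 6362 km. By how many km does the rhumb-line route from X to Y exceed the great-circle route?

Great circle: cos σ = sin φ₁ sin φ₂ + cos φ₁ cos φ₂ cos Δλ,  σ = 0.4732 rad → d_gc = 3010.3 km
Rhumb line: Δψ = +0.9561, q = Δφ/Δψ = 0.3401, d_rh = R√(Δφ²+q²Δλ²) = 3142.9 km
Excess = 3142.9 − 3010.3 = 132.6 ≈ 133 km

133 km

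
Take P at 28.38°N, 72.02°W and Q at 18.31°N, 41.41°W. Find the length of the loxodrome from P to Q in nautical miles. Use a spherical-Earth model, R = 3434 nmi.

Rhumb course C = atan2(Δλ, Δψ) with Δψ = ln[tan(π/4+φ₂/2)/tan(π/4+φ₁/2)] = -0.1918, Δλ = +0.5342 → C = 109.75°
d = R·|Δφ| / |cos C| = 3434·0.17575 / 0.33784 = 1786 nmi

1786 nmi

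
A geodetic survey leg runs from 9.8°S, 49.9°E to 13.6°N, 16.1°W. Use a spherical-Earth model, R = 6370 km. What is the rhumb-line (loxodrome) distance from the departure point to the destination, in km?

Rhumb course C = atan2(Δλ, Δψ) with Δψ = ln[tan(π/4+φ₂/2)/tan(π/4+φ₁/2)] = +0.4115, Δλ = -1.1519 → C = 289.66°
d = R·|Δφ| / |cos C| = 6370·0.40841 / 0.33642 = 7733 km

7733 km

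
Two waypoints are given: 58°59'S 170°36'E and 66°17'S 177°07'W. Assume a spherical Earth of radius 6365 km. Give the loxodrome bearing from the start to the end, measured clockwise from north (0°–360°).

142.4°

Δψ = ln[tan(π/4+φ₂/2)/tan(π/4+φ₁/2)] = -0.2788
Δλ = +0.2144 rad (taken the short way round)
course = atan2(Δλ, Δψ) = 142.44°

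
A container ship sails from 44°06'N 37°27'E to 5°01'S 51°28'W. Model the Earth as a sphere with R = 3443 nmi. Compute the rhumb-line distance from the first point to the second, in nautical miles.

Rhumb course C = atan2(Δλ, Δψ) with Δψ = ln[tan(π/4+φ₂/2)/tan(π/4+φ₁/2)] = -0.9470, Δλ = -1.5519 → C = 238.61°
d = R·|Δφ| / |cos C| = 3443·0.85725 / 0.52090 = 5666 nmi

5666 nmi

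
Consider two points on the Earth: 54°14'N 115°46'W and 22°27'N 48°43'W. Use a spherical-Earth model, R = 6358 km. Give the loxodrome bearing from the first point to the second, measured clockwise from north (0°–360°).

121.9°

Meridional parts: M(φ₁)=+1.1311, M(φ₂)=+0.4023 → ΔM = -0.7289;  Δλ = +1.1702 rad
tan C = Δλ / ΔM = -1.6056 → C = 121.92°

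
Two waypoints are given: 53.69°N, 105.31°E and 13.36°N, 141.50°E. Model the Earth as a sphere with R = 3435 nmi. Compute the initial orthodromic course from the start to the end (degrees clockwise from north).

θ = atan2( sin Δλ·cos φ₂ ,  cos φ₁ sin φ₂ − sin φ₁ cos φ₂ cos Δλ )
  = atan2(+0.5745, -0.4959) = 130.80°

130.8°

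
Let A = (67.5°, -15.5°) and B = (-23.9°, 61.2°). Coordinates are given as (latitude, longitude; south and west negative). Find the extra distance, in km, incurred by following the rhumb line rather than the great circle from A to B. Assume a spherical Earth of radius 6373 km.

240 km

Great circle: cos σ = sin φ₁ sin φ₂ + cos φ₁ cos φ₂ cos Δλ,  σ = 1.8690 rad → d_gc = 11911.2 km
Rhumb line: Δψ = -2.0447, q = Δφ/Δψ = 0.7802, d_rh = R√(Δφ²+q²Δλ²) = 12151.5 km
Excess = 12151.5 − 11911.2 = 240.3 ≈ 240 km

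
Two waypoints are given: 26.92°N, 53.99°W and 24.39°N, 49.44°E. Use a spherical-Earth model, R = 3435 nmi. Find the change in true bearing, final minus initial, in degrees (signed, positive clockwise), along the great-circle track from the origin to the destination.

Initial bearing θ₁ = atan2(sin Δλ cos φ₂, cos φ₁ sin φ₂ − sin φ₁ cos φ₂ cos Δλ) = 62.36°
Final bearing θ₂ = (initial bearing from the destination back to the start) + 180° = 119.86°
Δθ = θ₂ − θ₁ = +57.5°

+57.5°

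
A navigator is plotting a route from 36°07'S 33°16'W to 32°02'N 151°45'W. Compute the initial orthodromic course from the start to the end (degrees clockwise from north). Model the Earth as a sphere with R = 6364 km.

N = sin Δλ·cos φ₂ = -0.7451;  D = cos φ₁ sin φ₂ − sin φ₁ cos φ₂ cos Δλ = +0.1902
initial course = atan2(N, D) = 284.32°

284.3°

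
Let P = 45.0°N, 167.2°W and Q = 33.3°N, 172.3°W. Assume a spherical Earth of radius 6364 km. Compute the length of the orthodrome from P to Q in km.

cos σ = sin φ₁ sin φ₂ + cos φ₁ cos φ₂ cos Δλ
      = sin(45.00°)sin(33.30°) + cos(45.00°)cos(33.30°)cos(-5.10°) = 0.9769
σ = 12.344° → d = Rσ = 6364·0.21544 = 1371 km

1371 km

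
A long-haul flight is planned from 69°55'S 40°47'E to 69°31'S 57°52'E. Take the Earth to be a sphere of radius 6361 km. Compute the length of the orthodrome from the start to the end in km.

cos σ = sin φ₁ sin φ₂ + cos φ₁ cos φ₂ cos Δλ
      = sin(-69.92°)sin(-69.52°) + cos(-69.92°)cos(-69.52°)cos(17.08°) = 0.9947
σ = 5.916° → d = Rσ = 6361·0.10326 = 657 km

657 km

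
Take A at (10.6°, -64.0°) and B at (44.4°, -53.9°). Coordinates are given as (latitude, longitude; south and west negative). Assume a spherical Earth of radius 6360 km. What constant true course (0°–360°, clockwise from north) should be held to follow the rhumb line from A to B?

Meridional parts: M(φ₁)=+0.1861, M(φ₂)=+0.8666 → ΔM = +0.6806;  Δλ = +0.1763 rad
tan C = Δλ / ΔM = +0.2590 → C = 14.52°

14.5°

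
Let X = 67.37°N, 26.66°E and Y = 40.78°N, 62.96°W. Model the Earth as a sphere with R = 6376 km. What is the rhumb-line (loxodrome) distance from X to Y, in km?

Δψ = ln[tan(π/4+φ₂/2)/tan(π/4+φ₁/2)] = -0.8282;  Δφ = -0.4641 rad,  Δλ = -1.5642 rad
q = Δφ/Δψ = 0.5604
d = R·√(Δφ² + q²Δλ²) = 6376·0.99177 = 6324 km

6324 km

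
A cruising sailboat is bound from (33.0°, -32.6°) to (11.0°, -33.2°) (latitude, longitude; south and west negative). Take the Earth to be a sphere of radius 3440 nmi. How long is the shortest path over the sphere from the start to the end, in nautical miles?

cos σ = sin φ₁ sin φ₂ + cos φ₁ cos φ₂ cos Δλ
      = sin(33.00°)sin(11.00°) + cos(33.00°)cos(11.00°)cos(-0.60°) = 0.9271
σ = 22.007° → d = Rσ = 3440·0.38409 = 1321 nmi

1321 nmi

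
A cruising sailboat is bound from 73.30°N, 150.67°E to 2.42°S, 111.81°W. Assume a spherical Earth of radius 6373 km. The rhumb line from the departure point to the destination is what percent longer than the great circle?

6.1%

Great circle: σ = 1.6489 rad → d_gc = Rσ = 10508.4 km
Rhumb: Δφ = -1.3216, Δλ = +1.7020, Δψ = -1.9611, q = Δφ/Δψ = 0.6739 → d_rh = R√(Δφ²+q²Δλ²) = 11152.0 km
Excess = (11152.0 − 10508.4) / 10508.4 = 643.6 / 10508.4 = 6.12% ≈ 6.1%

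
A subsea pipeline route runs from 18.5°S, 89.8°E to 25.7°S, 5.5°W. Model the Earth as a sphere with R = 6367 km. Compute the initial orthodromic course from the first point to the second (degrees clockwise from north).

244.0°

θ = atan2( sin Δλ·cos φ₂ ,  cos φ₁ sin φ₂ − sin φ₁ cos φ₂ cos Δλ )
  = atan2(-0.8972, -0.4377) = 244.00°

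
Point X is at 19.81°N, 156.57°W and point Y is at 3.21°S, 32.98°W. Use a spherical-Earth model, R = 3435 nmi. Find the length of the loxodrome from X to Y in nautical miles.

7410 nmi

Rhumb course C = atan2(Δλ, Δψ) with Δψ = ln[tan(π/4+φ₂/2)/tan(π/4+φ₁/2)] = -0.4089, Δλ = +2.1571 → C = 100.73°
d = R·|Δφ| / |cos C| = 3435·0.40177 / 0.18625 = 7410 nmi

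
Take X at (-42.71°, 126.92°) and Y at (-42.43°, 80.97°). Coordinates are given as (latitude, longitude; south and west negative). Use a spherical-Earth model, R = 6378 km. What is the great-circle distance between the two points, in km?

3719 km

Haversine: a = sin²(Δφ/2)+cos φ₁ cos φ₂ sin²(Δλ/2) = 0.08264;  σ = 2·atan2(√a,√(1−a))
σ = 33.413° → d = Rσ = 6378·0.58316 = 3719 km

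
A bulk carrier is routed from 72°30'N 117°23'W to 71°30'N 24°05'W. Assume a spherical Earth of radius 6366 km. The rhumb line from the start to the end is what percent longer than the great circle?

Great circle: σ = 0.4535 rad → d_gc = Rσ = 2886.7 km
Rhumb: Δφ = -0.0175, Δλ = +1.6284, Δψ = -0.0565, q = Δφ/Δψ = 0.3089 → d_rh = R√(Δφ²+q²Δλ²) = 3204.5 km
Excess = (3204.5 − 2886.7) / 2886.7 = 317.8 / 2886.7 = 11.01% ≈ 11.0%

11.0%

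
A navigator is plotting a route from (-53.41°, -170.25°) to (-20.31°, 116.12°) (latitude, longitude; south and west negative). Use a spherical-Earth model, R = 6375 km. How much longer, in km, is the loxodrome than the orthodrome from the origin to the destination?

210 km

Great circle: cos σ = sin φ₁ sin φ₂ + cos φ₁ cos φ₂ cos Δλ,  σ = 1.1194 rad → d_gc = 7136.0 km
Rhumb line: Δψ = +0.7446, q = Δφ/Δψ = 0.7758, d_rh = R√(Δφ²+q²Δλ²) = 7345.7 km
Excess = 7345.7 − 7136.0 = 209.7 ≈ 210 km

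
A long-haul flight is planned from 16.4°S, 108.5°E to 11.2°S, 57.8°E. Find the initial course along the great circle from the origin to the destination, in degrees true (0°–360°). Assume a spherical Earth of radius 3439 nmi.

269.2°

θ = atan2( sin Δλ·cos φ₂ ,  cos φ₁ sin φ₂ − sin φ₁ cos φ₂ cos Δλ )
  = atan2(-0.7591, -0.0109) = 269.18°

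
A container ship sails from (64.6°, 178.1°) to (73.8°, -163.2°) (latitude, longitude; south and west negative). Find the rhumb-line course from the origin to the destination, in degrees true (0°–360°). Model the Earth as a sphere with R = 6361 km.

35.4°

Meridional parts: M(φ₁)=+1.4901, M(φ₂)=+1.9497 → ΔM = +0.4596;  Δλ = +0.3264 rad
tan C = Δλ / ΔM = +0.7101 → C = 35.38°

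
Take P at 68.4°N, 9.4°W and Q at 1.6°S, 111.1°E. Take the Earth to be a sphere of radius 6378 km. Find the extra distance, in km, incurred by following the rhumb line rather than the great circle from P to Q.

Great circle: cos σ = sin φ₁ sin φ₂ + cos φ₁ cos φ₂ cos Δλ,  σ = 1.7852 rad → d_gc = 11385.7 km
Rhumb line: Δψ = -1.6847, q = Δφ/Δψ = 0.7252, d_rh = R√(Δφ²+q²Δλ²) = 12463.8 km
Excess = 12463.8 − 11385.7 = 1078.1 ≈ 1078 km

1078 km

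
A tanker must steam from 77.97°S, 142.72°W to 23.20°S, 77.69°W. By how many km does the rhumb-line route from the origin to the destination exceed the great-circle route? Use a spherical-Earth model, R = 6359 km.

244 km

Great circle: cos σ = sin φ₁ sin φ₂ + cos φ₁ cos φ₂ cos Δλ,  σ = 1.0859 rad → d_gc = 6904.9 km
Rhumb line: Δψ = +1.8338, q = Δφ/Δψ = 0.5213, d_rh = R√(Δφ²+q²Δλ²) = 7148.7 km
Excess = 7148.7 − 6904.9 = 243.8 ≈ 244 km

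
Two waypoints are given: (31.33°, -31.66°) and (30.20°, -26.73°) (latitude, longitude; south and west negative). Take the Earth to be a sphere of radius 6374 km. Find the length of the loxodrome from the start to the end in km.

488 km

Rhumb course C = atan2(Δλ, Δψ) with Δψ = ln[tan(π/4+φ₂/2)/tan(π/4+φ₁/2)] = -0.0230, Δλ = +0.0860 → C = 104.94°
d = R·|Δφ| / |cos C| = 6374·0.01972 / 0.25774 = 488 km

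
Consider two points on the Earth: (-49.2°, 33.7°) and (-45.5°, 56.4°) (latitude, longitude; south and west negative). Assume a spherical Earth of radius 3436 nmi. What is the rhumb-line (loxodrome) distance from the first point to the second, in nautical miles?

948 nmi

Δψ = ln[tan(π/4+φ₂/2)/tan(π/4+φ₁/2)] = +0.0954;  Δφ = +0.0646 rad,  Δλ = +0.3962 rad
q = Δφ/Δψ = 0.6771
d = R·√(Δφ² + q²Δλ²) = 3436·0.27593 = 948 nmi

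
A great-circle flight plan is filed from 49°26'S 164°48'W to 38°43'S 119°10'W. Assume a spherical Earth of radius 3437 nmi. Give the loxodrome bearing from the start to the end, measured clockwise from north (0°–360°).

Δψ = ln[tan(π/4+φ₂/2)/tan(π/4+φ₁/2)] = +0.2614
Δλ = +0.7965 rad (taken the short way round)
course = atan2(Δλ, Δψ) = 71.83°

71.8°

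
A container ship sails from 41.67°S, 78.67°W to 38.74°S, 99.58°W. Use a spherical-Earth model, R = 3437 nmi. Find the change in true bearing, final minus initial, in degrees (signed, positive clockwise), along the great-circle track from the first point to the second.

+13.6°

Initial bearing θ₁ = atan2(sin Δλ cos φ₂, cos φ₁ sin φ₂ − sin φ₁ cos φ₂ cos Δλ) = 273.49°
Final bearing θ₂ = (initial bearing from the destination back to the start) + 180° = 287.08°
Δθ = θ₂ − θ₁ = +13.6°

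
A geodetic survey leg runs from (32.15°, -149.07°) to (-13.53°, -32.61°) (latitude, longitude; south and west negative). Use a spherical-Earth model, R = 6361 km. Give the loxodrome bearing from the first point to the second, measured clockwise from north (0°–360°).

112.2°

Meridional parts: M(φ₁)=+0.5931, M(φ₂)=-0.2384 → ΔM = -0.8315;  Δλ = +2.0326 rad
tan C = Δλ / ΔM = -2.4445 → C = 112.25°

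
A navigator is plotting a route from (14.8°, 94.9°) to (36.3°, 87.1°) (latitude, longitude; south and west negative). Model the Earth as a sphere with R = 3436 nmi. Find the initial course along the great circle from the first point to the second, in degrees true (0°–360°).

N = sin Δλ·cos φ₂ = -0.1094;  D = cos φ₁ sin φ₂ − sin φ₁ cos φ₂ cos Δλ = +0.3684
initial course = atan2(N, D) = 343.46°

343.5°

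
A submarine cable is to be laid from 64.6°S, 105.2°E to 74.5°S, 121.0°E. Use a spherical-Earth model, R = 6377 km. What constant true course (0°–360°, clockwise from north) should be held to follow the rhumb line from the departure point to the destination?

Meridional parts: M(φ₁)=-1.4901, M(φ₂)=-1.9944 → ΔM = -0.5044;  Δλ = +0.2758 rad
tan C = Δλ / ΔM = -0.5468 → C = 151.33°

151.3°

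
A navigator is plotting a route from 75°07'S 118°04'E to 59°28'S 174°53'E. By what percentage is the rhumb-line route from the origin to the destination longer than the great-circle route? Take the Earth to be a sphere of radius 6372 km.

Great circle: σ = 0.4421 rad → d_gc = Rσ = 2817.0 km
Rhumb: Δφ = +0.2731, Δλ = +0.9916, Δψ = +0.7370, q = Δφ/Δψ = 0.3706 → d_rh = R√(Δφ²+q²Δλ²) = 2917.8 km
Excess = (2917.8 − 2817.0) / 2817.0 = 100.8 / 2817.0 = 3.58% ≈ 3.6%

3.6%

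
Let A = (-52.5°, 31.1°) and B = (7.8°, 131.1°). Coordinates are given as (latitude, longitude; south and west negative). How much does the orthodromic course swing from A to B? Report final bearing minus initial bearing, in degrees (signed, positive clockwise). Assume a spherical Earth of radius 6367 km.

-55.3°

Initial bearing θ₁ = atan2(sin Δλ cos φ₂, cos φ₁ sin φ₂ − sin φ₁ cos φ₂ cos Δλ) = 93.16°
Final bearing θ₂ = (initial bearing from the destination back to the start) + 180° = 37.84°
Δθ = θ₂ − θ₁ = -55.3°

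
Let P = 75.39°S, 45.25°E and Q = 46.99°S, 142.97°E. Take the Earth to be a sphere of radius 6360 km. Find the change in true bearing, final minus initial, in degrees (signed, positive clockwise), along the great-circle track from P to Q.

At departure: θ₁ = atan2(sin Δλ cos φ₂, cos φ₁ sin φ₂ − sin φ₁ cos φ₂ cos Δλ) = 112.00°
At arrival: θ₂ = atan2(sin Δλ cos φ₁, −cos φ₂ sin φ₁ + sin φ₂ cos φ₁ cos Δλ) = 20.05°
Δθ = θ₂ − θ₁ = -92.0°

-92.0°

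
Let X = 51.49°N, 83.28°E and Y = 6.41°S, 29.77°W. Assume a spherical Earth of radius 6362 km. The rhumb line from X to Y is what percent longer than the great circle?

Great circle: σ = 1.9067 rad → d_gc = Rσ = 12130.4 km
Rhumb: Δφ = -1.0105, Δλ = -1.9731, Δψ = -1.1639, q = Δφ/Δψ = 0.8682 → d_rh = R√(Δφ²+q²Δλ²) = 12653.8 km
Excess = (12653.8 − 12130.4) / 12130.4 = 523.4 / 12130.4 = 4.31% ≈ 4.3%

4.3%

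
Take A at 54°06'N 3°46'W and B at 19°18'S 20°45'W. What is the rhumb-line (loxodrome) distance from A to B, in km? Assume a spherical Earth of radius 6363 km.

8315 km

Δψ = ln[tan(π/4+φ₂/2)/tan(π/4+φ₁/2)] = -1.4706;  Δφ = -1.2811 rad,  Δλ = -0.2964 rad
q = Δφ/Δψ = 0.8711
d = R·√(Δφ² + q²Δλ²) = 6363·1.30684 = 8315 km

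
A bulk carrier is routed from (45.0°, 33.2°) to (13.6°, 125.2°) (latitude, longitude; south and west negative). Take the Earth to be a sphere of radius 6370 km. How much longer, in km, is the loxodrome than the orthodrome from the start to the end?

310 km

Great circle: cos σ = sin φ₁ sin φ₂ + cos φ₁ cos φ₂ cos Δλ,  σ = 1.4280 rad → d_gc = 9096.5 km
Rhumb line: Δψ = -0.6417, q = Δφ/Δψ = 0.8540, d_rh = R√(Δφ²+q²Δλ²) = 9406.5 km
Excess = 9406.5 − 9096.5 = 310.0 ≈ 310 km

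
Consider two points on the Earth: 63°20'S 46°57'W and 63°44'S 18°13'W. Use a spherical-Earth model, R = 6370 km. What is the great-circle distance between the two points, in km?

cos σ = sin φ₁ sin φ₂ + cos φ₁ cos φ₂ cos Δλ
      = sin(-63.33°)sin(-63.73°) + cos(-63.33°)cos(-63.73°)cos(28.73°) = 0.9755
σ = 12.704° → d = Rσ = 6370·0.22173 = 1412 km

1412 km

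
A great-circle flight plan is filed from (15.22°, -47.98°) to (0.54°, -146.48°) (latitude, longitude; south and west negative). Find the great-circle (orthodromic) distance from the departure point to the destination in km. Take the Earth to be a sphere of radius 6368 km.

cos σ = sin φ₁ sin φ₂ + cos φ₁ cos φ₂ cos Δλ
      = sin(15.22°)sin(0.54°) + cos(15.22°)cos(0.54°)cos(-98.50°) = -0.1401
σ = 98.056° → d = Rσ = 6368·1.71140 = 10898 km

10898 km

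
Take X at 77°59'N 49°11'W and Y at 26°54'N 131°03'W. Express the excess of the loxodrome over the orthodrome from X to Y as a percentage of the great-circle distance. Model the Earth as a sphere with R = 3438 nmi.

6.0%

Great circle: σ = 1.0829 rad → d_gc = Rσ = 3722.9 nmi
Rhumb: Δφ = -0.8916, Δλ = -1.4288, Δψ = -1.7636, q = Δφ/Δψ = 0.5055 → d_rh = R√(Δφ²+q²Δλ²) = 3944.9 nmi
Excess = (3944.9 − 3722.9) / 3722.9 = 222.0 / 3722.9 = 5.96% ≈ 6.0%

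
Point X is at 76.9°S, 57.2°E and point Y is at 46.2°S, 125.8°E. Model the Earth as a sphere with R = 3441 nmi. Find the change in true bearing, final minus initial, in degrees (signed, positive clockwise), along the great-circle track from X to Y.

At departure: θ₁ = atan2(sin Δλ cos φ₂, cos φ₁ sin φ₂ − sin φ₁ cos φ₂ cos Δλ) = 82.71°
At arrival: θ₂ = atan2(sin Δλ cos φ₁, −cos φ₂ sin φ₁ + sin φ₂ cos φ₁ cos Δλ) = 18.95°
Δθ = θ₂ − θ₁ = -63.8°

-63.8°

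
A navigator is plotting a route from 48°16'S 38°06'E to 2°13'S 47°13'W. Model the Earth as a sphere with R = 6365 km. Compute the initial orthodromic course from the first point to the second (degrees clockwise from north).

272.0°

θ = atan2( sin Δλ·cos φ₂ ,  cos φ₁ sin φ₂ − sin φ₁ cos φ₂ cos Δλ )
  = atan2(-0.9959, +0.0351) = 272.02°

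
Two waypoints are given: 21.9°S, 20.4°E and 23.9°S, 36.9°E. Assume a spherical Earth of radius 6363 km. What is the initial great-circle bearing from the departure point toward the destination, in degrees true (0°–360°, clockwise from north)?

100.7°

N = sin Δλ·cos φ₂ = +0.2597;  D = cos φ₁ sin φ₂ − sin φ₁ cos φ₂ cos Δλ = -0.0489
initial course = atan2(N, D) = 100.67°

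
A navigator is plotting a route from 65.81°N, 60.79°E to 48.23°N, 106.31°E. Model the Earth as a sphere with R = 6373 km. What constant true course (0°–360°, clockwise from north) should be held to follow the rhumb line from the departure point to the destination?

126.0°

Meridional parts: M(φ₁)=+1.5404, M(φ₂)=+0.9635 → ΔM = -0.5769;  Δλ = +0.7945 rad
tan C = Δλ / ΔM = -1.3770 → C = 125.99°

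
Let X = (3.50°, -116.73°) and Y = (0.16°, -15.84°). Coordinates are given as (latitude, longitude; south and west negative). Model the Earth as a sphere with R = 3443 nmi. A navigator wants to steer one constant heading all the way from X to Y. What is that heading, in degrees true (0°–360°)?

Δψ = ln[tan(π/4+φ₂/2)/tan(π/4+φ₁/2)] = -0.0583
Δλ = +1.7609 rad (taken the short way round)
course = atan2(Δλ, Δψ) = 91.90°

91.9°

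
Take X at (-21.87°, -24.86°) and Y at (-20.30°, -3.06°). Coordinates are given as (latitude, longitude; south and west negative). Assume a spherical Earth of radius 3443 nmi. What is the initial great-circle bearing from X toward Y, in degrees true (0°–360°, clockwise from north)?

N = sin Δλ·cos φ₂ = +0.3483;  D = cos φ₁ sin φ₂ − sin φ₁ cos φ₂ cos Δλ = +0.0024
initial course = atan2(N, D) = 89.60°

89.6°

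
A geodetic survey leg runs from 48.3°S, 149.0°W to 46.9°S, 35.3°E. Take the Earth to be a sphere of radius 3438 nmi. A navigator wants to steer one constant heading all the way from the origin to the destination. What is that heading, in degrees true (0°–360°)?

270.7°

Δψ = ln[tan(π/4+φ₂/2)/tan(π/4+φ₁/2)] = +0.0362
Δλ = -3.0665 rad (taken the short way round)
course = atan2(Δλ, Δψ) = 270.68°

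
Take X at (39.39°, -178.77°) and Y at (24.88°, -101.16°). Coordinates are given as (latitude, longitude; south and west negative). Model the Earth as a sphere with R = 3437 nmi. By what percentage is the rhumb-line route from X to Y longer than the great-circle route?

2.6%

Great circle: σ = 1.1402 rad → d_gc = Rσ = 3918.8 nmi
Rhumb: Δφ = -0.2532, Δλ = +1.3546, Δψ = -0.3005, q = Δφ/Δψ = 0.8427 → d_rh = R√(Δφ²+q²Δλ²) = 4018.8 nmi
Excess = (4018.8 − 3918.8) / 3918.8 = 100.0 / 3918.8 = 2.552% ≈ 2.6%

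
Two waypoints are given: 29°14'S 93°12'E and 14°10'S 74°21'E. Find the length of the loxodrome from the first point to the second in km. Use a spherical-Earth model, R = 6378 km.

Δψ = ln[tan(π/4+φ₂/2)/tan(π/4+φ₁/2)] = +0.2841;  Δφ = +0.2630 rad,  Δλ = -0.3290 rad
q = Δφ/Δψ = 0.9256
d = R·√(Δφ² + q²Δλ²) = 6378·0.40234 = 2566 km

2566 km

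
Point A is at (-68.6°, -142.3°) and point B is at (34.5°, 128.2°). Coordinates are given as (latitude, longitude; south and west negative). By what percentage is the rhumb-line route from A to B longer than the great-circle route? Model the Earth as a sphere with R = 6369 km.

Great circle: σ = 2.1232 rad → d_gc = Rσ = 13522.6 km
Rhumb: Δφ = +1.7994, Δλ = -1.5621, Δψ = +2.3085, q = Δφ/Δψ = 0.7795 → d_rh = R√(Δφ²+q²Δλ²) = 13837.8 km
Excess = (13837.8 − 13522.6) / 13522.6 = 315.2 / 13522.6 = 2.33% ≈ 2.3%

2.3%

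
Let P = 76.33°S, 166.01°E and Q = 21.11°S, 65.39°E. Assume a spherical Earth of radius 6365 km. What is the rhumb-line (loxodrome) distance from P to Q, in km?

Rhumb course C = atan2(Δλ, Δψ) with Δψ = ln[tan(π/4+φ₂/2)/tan(π/4+φ₁/2)] = +1.7443, Δλ = -1.7562 → C = 314.81°
d = R·|Δφ| / |cos C| = 6365·0.96377 / 0.70472 = 8705 km

8705 km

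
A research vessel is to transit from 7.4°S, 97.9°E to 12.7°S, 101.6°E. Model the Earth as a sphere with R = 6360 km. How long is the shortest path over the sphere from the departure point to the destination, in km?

cos σ = sin φ₁ sin φ₂ + cos φ₁ cos φ₂ cos Δλ
      = sin(-7.40°)sin(-12.70°) + cos(-7.40°)cos(-12.70°)cos(3.70°) = 0.9937
σ = 6.431° → d = Rσ = 6360·0.11224 = 714 km

714 km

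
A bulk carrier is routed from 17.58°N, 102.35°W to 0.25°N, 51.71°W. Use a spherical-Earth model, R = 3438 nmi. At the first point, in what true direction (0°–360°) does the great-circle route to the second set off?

N = sin Δλ·cos φ₂ = +0.7732;  D = cos φ₁ sin φ₂ − sin φ₁ cos φ₂ cos Δλ = -0.1874
initial course = atan2(N, D) = 103.62°

103.6°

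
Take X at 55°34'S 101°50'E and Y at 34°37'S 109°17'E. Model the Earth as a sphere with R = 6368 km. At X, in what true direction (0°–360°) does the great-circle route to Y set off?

θ = atan2( sin Δλ·cos φ₂ ,  cos φ₁ sin φ₂ − sin φ₁ cos φ₂ cos Δλ )
  = atan2(+0.1067, +0.3518) = 16.87°

16.9°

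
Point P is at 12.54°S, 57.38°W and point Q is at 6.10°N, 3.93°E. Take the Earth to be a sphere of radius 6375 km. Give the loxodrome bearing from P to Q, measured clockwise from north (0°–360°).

73.0°

Meridional parts: M(φ₁)=-0.2206, M(φ₂)=+0.1067 → ΔM = +0.3273;  Δλ = +1.0701 rad
tan C = Δλ / ΔM = +3.2694 → C = 72.99°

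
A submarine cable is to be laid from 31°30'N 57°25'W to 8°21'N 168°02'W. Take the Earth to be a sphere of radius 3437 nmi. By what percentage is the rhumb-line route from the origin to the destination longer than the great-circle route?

2.8%

Great circle: σ = 1.7938 rad → d_gc = Rσ = 6165.3 nmi
Rhumb: Δφ = -0.4040, Δλ = -1.9306, Δψ = -0.4335, q = Δφ/Δψ = 0.9320 → d_rh = R√(Δφ²+q²Δλ²) = 6338.4 nmi
Excess = (6338.4 − 6165.3) / 6165.3 = 173.1 / 6165.3 = 2.81% ≈ 2.8%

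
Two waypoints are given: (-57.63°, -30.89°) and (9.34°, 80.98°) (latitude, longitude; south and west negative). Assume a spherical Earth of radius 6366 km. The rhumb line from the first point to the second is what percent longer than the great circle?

Great circle: σ = 1.9112 rad → d_gc = Rσ = 12166.7 km
Rhumb: Δφ = +1.1688, Δλ = +1.9525, Δψ = +1.4008, q = Δφ/Δψ = 0.8344 → d_rh = R√(Δφ²+q²Δλ²) = 12764.7 km
Excess = (12764.7 − 12166.7) / 12166.7 = 598.0 / 12166.7 = 4.92% ≈ 4.9%

4.9%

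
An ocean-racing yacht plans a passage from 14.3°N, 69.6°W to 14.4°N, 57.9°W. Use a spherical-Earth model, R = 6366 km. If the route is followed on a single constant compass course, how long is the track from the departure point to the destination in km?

Δψ = ln[tan(π/4+φ₂/2)/tan(π/4+φ₁/2)] = +0.0018;  Δφ = +0.0017 rad,  Δλ = +0.2042 rad
q = Δφ/Δψ = 0.9688
d = R·√(Δφ² + q²Δλ²) = 6366·0.19784 = 1259 km

1259 km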